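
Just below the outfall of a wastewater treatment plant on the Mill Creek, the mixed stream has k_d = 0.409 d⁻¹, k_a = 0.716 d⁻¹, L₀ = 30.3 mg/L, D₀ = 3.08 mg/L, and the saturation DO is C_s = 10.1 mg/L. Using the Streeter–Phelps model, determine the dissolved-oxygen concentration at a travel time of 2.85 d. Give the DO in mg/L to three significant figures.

DO ≈ 2.36 mg/L

k_d L₀/(k_a−k_d) = 0.409×30.3/(0.716−0.409) = 12.39/0.3070 = 40.37 mg/L.
e^(−k_d t) = e^(−0.409×2.850) = 0.3117; e^(−k_a t) = e^(−0.716×2.850) = 0.1300.
D = 40.37 × (0.3117 − 0.1300) + 3.08 × 0.1300 = 7.337 + 0.4002 = 7.738 mg/L.
DO = C_s − D = 10.1 − 7.738 = 2.362 mg/L.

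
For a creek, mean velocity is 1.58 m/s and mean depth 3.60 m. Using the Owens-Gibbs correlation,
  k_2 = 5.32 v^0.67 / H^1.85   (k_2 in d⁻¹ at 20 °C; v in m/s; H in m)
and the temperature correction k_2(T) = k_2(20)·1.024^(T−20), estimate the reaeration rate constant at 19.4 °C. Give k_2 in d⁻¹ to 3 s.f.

k_2 ≈ 0.666 d⁻¹

k_2(20) = 5.32 × 1.58^0.67 / 3.60^1.85 = 5.32 × 1.359 / 10.69 = 0.6759 d⁻¹.
k_2(19.4) = 0.6759 × 1.024^(19.4−20) = 0.6759 × 0.9859 = 0.6663 d⁻¹.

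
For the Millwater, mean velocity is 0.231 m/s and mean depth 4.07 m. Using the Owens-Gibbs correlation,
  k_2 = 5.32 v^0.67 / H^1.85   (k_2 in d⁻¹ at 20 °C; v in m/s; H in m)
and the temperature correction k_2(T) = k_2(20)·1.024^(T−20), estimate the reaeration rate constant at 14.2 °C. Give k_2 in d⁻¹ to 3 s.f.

k_2 ≈ 0.129 d⁻¹

k_2(20) = 5.32 × 0.231^0.67 / 4.07^1.85 = 5.32 × 0.3746 / 13.42 = 0.1485 d⁻¹.
k_2(14.2) = 0.1485 × 1.024^(14.2−20) = 0.1485 × 0.8715 = 0.1294 d⁻¹.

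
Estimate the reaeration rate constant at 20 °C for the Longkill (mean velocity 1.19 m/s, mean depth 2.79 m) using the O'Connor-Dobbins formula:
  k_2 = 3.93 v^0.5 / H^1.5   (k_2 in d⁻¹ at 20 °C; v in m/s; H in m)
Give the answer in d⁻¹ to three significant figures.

k_2 ≈ 0.920 d⁻¹

k_2 = 3.93 × 1.19^0.5 / 2.79^1.5 = 3.93 × 1.091 / 4.660 = 0.9199 d⁻¹.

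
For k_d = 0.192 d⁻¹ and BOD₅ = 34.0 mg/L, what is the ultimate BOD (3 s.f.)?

BOD₅ = L₀(1 − e^(−5k_d)) ⇒ L₀ = BOD₅ / (1 − e^(−5×0.192))
= 34.0 / (1 − 0.3829) = 34.0 / 0.6171 = 55.10 mg/L.

L₀ ≈ 55.1 mg/L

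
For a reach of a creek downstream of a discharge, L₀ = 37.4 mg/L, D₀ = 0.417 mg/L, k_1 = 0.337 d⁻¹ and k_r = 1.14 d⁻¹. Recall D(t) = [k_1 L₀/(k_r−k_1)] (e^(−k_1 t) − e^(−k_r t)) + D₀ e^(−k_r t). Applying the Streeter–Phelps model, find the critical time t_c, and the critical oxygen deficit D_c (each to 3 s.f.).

t_c ≈ 1.48 d; D_c ≈ 6.70 mg/L

At the critical point dD/dt = 0, so k_1 L₀ e^(−k_1 t) = k_r D. Substituting D(t) from the Streeter–Phelps equation and solving for t gives
t_c = ln[(k_r/k_1)(1 − D₀(k_r−k_1)/(k_1 L₀))] / (k_r−k_1).
Here k_r−k_1 = 0.8030 d⁻¹ and 1 − D₀(k_r−k_1)/(k_1 L₀) = 1 − 0.417×0.8030/(0.337×37.4) = 0.9734, so
t_c = ln(3.383 × 0.9734) / 0.8030 = 1.192 / 0.8030 = 1.484 d.
D_c = (k_1/k_r) L₀ e^(−k_1 t_c) = (0.337/1.14) × 37.4 × e^(−0.337×1.484) = 0.2956 × 37.4 × 0.6064 = 6.705 mg/L.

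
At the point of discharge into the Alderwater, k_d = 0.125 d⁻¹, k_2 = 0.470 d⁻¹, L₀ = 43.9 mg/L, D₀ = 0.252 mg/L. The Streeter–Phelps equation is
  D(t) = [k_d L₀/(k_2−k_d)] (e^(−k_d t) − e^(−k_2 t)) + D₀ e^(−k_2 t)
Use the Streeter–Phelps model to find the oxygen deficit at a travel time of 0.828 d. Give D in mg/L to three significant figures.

D ≈ 3.73 mg/L

k_d L₀/(k_2−k_d) = 0.125×43.9/(0.470−0.125) = 5.487/0.3450 = 15.91 mg/L.
e^(−k_d t) = e^(−0.125×0.8280) = 0.9017; e^(−k_2 t) = e^(−0.470×0.8280) = 0.6776.
D = 15.91 × (0.9017 − 0.6776) + 0.252 × 0.6776 = 3.564 + 0.1708 = 3.734 mg/L.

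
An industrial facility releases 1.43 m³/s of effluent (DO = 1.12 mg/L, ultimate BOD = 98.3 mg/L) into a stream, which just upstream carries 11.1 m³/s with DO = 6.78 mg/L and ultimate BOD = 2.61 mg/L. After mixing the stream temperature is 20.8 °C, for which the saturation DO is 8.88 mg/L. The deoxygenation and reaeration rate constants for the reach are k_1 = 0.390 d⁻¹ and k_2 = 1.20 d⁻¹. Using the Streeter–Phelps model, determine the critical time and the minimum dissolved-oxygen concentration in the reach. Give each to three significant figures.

Mixed DO = (11.1×6.78 + 1.43×1.12)/(11.1+1.43) = 76.86/12.53 = 6.134 mg/L.
Mixed L₀ = (11.1×2.61 + 1.43×98.3)/(12.53) = 169.5/12.53 = 13.53 mg/L.
Initial deficit D₀ = C_s − DO₀ = 8.88 − 6.134 = 2.746 mg/L.
t_c = (1/0.8100) ln[(1.20/0.390)(1 − 2.746×0.8100/(0.390×13.53))] = 1.235 × ln(1.780) = 0.7119 d.
D_c = (0.390/1.20) × 13.53 × e^(−0.390×0.7119) = 0.3250 × 13.53 × 0.7576 = 3.331 mg/L.
Minimum DO = 8.88 − 3.331 = 5.549 mg/L.

t_c ≈ 0.712 d; minimum DO ≈ 5.55 mg/L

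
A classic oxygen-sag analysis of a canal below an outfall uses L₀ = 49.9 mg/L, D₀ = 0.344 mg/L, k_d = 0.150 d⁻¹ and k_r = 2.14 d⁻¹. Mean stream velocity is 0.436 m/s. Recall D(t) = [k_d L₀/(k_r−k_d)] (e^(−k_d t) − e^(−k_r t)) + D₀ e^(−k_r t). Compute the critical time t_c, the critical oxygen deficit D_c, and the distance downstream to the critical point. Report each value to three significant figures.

With k_r/k_d = 14.27 and 1 − D₀(k_r−k_d)/(k_d L₀) = 0.9085,
t_c = ln(14.27 × 0.9085) / (2.14 − 0.150) = ln(12.96) / 1.990 = 2.562/1.990 = 1.287 d.
D_c = (k_d/k_r) L₀ e^(−k_d t_c) = (0.150/2.14) × 49.9 × e^(−0.150×1.287) = 0.07009 × 49.9 × 0.8244 = 2.883 mg/L.
x_c = v t_c = 0.436 m/s × 1.287 d × 86400 s/d = 48500 m ≈ 48.5 km.

t_c ≈ 1.29 d; D_c ≈ 2.88 mg/L; x_c ≈ 48.5 km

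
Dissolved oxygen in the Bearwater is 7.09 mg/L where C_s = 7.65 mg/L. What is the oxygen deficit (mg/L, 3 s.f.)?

D ≈ 0.560 mg/L

D = C_s − C = 7.65 − 7.09 = 0.560 mg/L.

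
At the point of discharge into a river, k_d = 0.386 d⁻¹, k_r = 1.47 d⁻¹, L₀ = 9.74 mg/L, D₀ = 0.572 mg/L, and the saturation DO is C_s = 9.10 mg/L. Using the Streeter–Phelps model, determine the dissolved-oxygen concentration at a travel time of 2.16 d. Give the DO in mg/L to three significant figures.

DO ≈ 7.71 mg/L

k_d L₀/(k_r−k_d) = 0.386×9.74/(1.47−0.386) = 3.760/1.084 = 3.468 mg/L.
e^(−k_d t) = e^(−0.386×2.160) = 0.4344; e^(−k_r t) = e^(−1.47×2.160) = 0.04179.
D = 3.468 × (0.4344 − 0.04179) + 0.572 × 0.04179 = 1.362 + 0.02390 = 1.386 mg/L.
DO = C_s − D = 9.10 − 1.386 = 7.714 mg/L.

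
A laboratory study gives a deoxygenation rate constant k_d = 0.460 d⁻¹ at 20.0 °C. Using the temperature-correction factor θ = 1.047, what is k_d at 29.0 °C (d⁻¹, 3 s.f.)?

k_d ≈ 0.695 d⁻¹

k_d(T₂) = k_d(T₁) · θ^(T₂−T₁) = 0.460 × 1.047^(29.0−20.0)
= 0.460 × 1.047^9.00 = 0.460 × 1.512 = 0.6955 d⁻¹.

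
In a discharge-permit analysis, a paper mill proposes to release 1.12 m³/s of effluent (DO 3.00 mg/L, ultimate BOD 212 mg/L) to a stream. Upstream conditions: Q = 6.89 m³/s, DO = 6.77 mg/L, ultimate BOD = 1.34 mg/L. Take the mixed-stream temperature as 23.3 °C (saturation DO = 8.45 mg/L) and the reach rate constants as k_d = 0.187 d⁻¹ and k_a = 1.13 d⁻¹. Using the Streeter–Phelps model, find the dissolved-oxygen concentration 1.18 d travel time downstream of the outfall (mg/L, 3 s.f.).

DO ≈ 4.58 mg/L

Mixed DO = (6.89×6.77 + 1.12×3.00)/(6.89+1.12) = 50.01/8.010 = 6.243 mg/L.
Mixed L₀ = (6.89×1.34 + 1.12×212)/(8.010) = 246.7/8.010 = 30.80 mg/L.
Initial deficit D₀ = C_s − DO₀ = 8.45 − 6.243 = 2.207 mg/L.
D(1.18) = [0.187×30.80/(1.13−0.187)](e^(−0.187×1.18) − e^(−1.13×1.18)) + 2.207 e^(−1.13×1.18)
= 6.107 × (0.8020 − 0.2636) + 2.207 × 0.2636 = 3.870 mg/L.
DO = 8.45 − 3.870 = 4.580 mg/L.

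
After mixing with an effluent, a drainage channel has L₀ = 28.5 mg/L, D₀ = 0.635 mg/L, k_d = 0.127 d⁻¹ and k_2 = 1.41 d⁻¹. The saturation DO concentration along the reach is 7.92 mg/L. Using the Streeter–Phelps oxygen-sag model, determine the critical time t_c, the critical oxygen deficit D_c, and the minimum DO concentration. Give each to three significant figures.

t_c ≈ 1.68 d; D_c ≈ 2.07 mg/L; min DO ≈ 5.85 mg/L

At the critical point dD/dt = 0, so k_d L₀ e^(−k_d t) = k_2 D. Substituting D(t) from the Streeter–Phelps equation and solving for t gives
t_c = ln[(k_2/k_d)(1 − D₀(k_2−k_d)/(k_d L₀))] / (k_2−k_d).
Here k_2−k_d = 1.283 d⁻¹ and 1 − D₀(k_2−k_d)/(k_d L₀) = 1 − 0.635×1.283/(0.127×28.5) = 0.7749, so
t_c = ln(11.10 × 0.7749) / 1.283 = 2.152 / 1.283 = 1.677 d.
D_c = (k_d/k_2) L₀ e^(−k_d t_c) = (0.127/1.41) × 28.5 × e^(−0.127×1.677) = 0.09007 × 28.5 × 0.8081 = 2.074 mg/L.
Minimum DO = C_s − D_c = 7.92 − 2.074 = 5.846 mg/L.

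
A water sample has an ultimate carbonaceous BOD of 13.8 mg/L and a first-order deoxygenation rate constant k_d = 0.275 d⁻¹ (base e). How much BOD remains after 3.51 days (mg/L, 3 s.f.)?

L_t = L₀ e^(−k_d t) = 13.8 × e^(−0.275×3.51) = 13.8 × 0.3809 = 5.256 mg/L.

L ≈ 5.26 mg/L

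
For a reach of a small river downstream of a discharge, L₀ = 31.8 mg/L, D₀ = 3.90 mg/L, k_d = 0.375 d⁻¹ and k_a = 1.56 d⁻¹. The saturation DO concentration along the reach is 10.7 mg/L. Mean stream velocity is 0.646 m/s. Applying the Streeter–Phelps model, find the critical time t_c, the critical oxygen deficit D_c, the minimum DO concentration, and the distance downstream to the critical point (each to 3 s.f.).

At the critical point dD/dt = 0, so k_d L₀ e^(−k_d t) = k_a D. Substituting D(t) from the Streeter–Phelps equation and solving for t gives
t_c = ln[(k_a/k_d)(1 − D₀(k_a−k_d)/(k_d L₀))] / (k_a−k_d).
Here k_a−k_d = 1.185 d⁻¹ and 1 − D₀(k_a−k_d)/(k_d L₀) = 1 − 3.90×1.185/(0.375×31.8) = 0.6125, so
t_c = ln(4.160 × 0.6125) / 1.185 = 0.9352 / 1.185 = 0.7892 d.
D_c = (k_d/k_a) L₀ e^(−k_d t_c) = (0.375/1.56) × 31.8 × e^(−0.375×0.7892) = 0.2404 × 31.8 × 0.7438 = 5.686 mg/L.
Minimum DO = C_s − D_c = 10.7 − 5.686 = 5.014 mg/L.
x_c = v t_c = 0.646 m/s × 0.7892 d × 86400 s/d = 44050 m ≈ 44.1 km.

t_c ≈ 0.789 d; D_c ≈ 5.69 mg/L; min DO ≈ 5.01 mg/L; x_c ≈ 44.1 km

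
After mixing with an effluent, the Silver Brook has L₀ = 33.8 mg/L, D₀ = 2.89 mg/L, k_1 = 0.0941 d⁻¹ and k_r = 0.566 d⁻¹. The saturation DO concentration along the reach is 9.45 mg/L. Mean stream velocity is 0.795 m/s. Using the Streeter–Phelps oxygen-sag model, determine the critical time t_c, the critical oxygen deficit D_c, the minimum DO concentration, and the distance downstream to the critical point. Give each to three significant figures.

At the critical point dD/dt = 0, so k_1 L₀ e^(−k_1 t) = k_r D. Substituting D(t) from the Streeter–Phelps equation and solving for t gives
t_c = ln[(k_r/k_1)(1 − D₀(k_r−k_1)/(k_1 L₀))] / (k_r−k_1).
Here k_r−k_1 = 0.4719 d⁻¹ and 1 − D₀(k_r−k_1)/(k_1 L₀) = 1 − 2.89×0.4719/(0.0941×33.8) = 0.5712, so
t_c = ln(6.015 × 0.5712) / 0.4719 = 1.234 / 0.4719 = 2.615 d.
L(t_c) = L₀ e^(−k_1 t_c) = 33.8 × 0.7818 = 26.43 mg/L, and at the critical point k_r D_c = k_1 L, so D_c = (0.0941/0.566) × 26.43 = 4.393 mg/L.
Minimum DO = C_s − D_c = 9.45 − 4.393 = 5.057 mg/L.
x_c = v t_c = 0.795 m/s × 2.615 d × 86400 s/d = 179700 m ≈ 180 km.

t_c ≈ 2.62 d; D_c ≈ 4.39 mg/L; min DO ≈ 5.06 mg/L; x_c ≈ 180 km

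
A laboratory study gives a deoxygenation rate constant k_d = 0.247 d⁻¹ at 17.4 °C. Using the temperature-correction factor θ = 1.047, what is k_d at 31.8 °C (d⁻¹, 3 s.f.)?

k_d ≈ 0.479 d⁻¹

k_d(T₂) = k_d(T₁) · θ^(T₂−T₁) = 0.247 × 1.047^(31.8−17.4)
= 0.247 × 1.047^14.4 = 0.247 × 1.937 = 0.4786 d⁻¹.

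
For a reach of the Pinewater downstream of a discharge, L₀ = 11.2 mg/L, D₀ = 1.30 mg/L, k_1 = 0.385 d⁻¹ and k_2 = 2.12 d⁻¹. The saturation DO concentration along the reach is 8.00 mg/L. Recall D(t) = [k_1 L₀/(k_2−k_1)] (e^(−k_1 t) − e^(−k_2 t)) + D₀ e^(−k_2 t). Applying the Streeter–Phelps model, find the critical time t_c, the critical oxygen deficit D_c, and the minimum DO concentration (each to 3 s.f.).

At the critical point dD/dt = 0, so k_1 L₀ e^(−k_1 t) = k_2 D. Substituting D(t) from the Streeter–Phelps equation and solving for t gives
t_c = ln[(k_2/k_1)(1 − D₀(k_2−k_1)/(k_1 L₀))] / (k_2−k_1).
Here k_2−k_1 = 1.735 d⁻¹ and 1 − D₀(k_2−k_1)/(k_1 L₀) = 1 − 1.30×1.735/(0.385×11.2) = 0.4769, so
t_c = ln(5.506 × 0.4769) / 1.735 = 0.9655 / 1.735 = 0.5565 d.
D_c = (k_1/k_2) L₀ e^(−k_1 t_c) = (0.385/2.12) × 11.2 × e^(−0.385×0.5565) = 0.1816 × 11.2 × 0.8071 = 1.642 mg/L.
Minimum DO = C_s − D_c = 8.00 − 1.642 = 6.358 mg/L.

t_c ≈ 0.557 d; D_c ≈ 1.64 mg/L; min DO ≈ 6.36 mg/L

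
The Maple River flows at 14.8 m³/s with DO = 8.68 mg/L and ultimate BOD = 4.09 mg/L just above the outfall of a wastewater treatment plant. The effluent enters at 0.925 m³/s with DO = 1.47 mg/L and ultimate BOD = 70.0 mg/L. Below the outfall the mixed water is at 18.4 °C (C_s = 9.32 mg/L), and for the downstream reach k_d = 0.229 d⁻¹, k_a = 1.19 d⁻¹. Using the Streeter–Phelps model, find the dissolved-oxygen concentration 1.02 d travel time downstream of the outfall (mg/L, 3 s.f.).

DO ≈ 8.06 mg/L

Mixed DO = (14.8×8.68 + 0.925×1.47)/(14.8+0.925) = 129.8/15.73 = 8.256 mg/L.
Mixed L₀ = (14.8×4.09 + 0.925×70.0)/(15.73) = 125.3/15.73 = 7.967 mg/L.
Initial deficit D₀ = C_s − DO₀ = 9.32 − 8.256 = 1.064 mg/L.
D(1.02) = [0.229×7.967/(1.19−0.229)](e^(−0.229×1.02) − e^(−1.19×1.02)) + 1.064 e^(−1.19×1.02)
= 1.898 × (0.7917 − 0.2971) + 1.064 × 0.2971 = 1.255 mg/L.
DO = 9.32 − 1.255 = 8.065 mg/L.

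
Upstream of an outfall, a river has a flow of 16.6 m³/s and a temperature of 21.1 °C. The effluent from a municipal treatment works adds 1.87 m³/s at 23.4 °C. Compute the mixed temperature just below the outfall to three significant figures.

21.3 °C

Flow-weighted mixing: C = (Q_r C_r + Q_w C_w)/(Q_r + Q_w)
= (16.6×21.1 + 1.87×23.4)/(16.6 + 1.87) = 394.0/18.47 = 21.33 °C.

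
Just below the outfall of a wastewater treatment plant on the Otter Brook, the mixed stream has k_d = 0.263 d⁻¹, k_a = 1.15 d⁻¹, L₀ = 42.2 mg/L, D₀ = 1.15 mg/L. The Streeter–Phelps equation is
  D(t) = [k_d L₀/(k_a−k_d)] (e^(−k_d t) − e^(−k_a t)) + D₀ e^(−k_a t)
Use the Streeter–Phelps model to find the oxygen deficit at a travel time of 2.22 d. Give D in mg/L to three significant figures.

D ≈ 6.09 mg/L

k_d L₀/(k_a−k_d) = 0.263×42.2/(1.15−0.263) = 11.10/0.8870 = 12.51 mg/L.
e^(−k_d t) = e^(−0.263×2.220) = 0.5577; e^(−k_a t) = e^(−1.15×2.220) = 0.07785.
D = 12.51 × (0.5577 − 0.07785) + 1.15 × 0.07785 = 6.005 + 0.08952 = 6.094 mg/L.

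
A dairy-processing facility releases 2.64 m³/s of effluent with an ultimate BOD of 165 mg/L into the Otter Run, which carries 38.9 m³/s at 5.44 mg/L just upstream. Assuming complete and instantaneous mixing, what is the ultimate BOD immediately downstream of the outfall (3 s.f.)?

Flow-weighted mixing: C = (Q_r C_r + Q_w C_w)/(Q_r + Q_w)
= (38.9×5.44 + 2.64×165)/(38.9 + 2.64) = 647.2/41.54 = 15.58 mg/L.

15.6 mg/L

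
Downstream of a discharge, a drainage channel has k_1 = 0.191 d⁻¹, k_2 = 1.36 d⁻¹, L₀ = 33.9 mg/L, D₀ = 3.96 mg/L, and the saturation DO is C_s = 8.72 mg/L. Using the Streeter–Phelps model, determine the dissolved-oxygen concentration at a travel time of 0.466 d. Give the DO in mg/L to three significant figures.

DO ≈ 4.49 mg/L

k_1 L₀/(k_2−k_1) = 0.191×33.9/(1.36−0.191) = 6.475/1.169 = 5.539 mg/L.
e^(−k_1 t) = e^(−0.191×0.4660) = 0.9148; e^(−k_2 t) = e^(−1.36×0.4660) = 0.5306.
D = 5.539 × (0.9148 − 0.5306) + 3.96 × 0.5306 = 2.128 + 2.101 = 4.229 mg/L.
DO = C_s − D = 8.72 − 4.229 = 4.491 mg/L.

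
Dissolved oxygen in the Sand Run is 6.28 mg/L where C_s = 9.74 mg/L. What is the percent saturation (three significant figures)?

64.5 % saturation

% saturation = C/C_s × 100 = 6.28/9.74 × 100 = 64.5 %.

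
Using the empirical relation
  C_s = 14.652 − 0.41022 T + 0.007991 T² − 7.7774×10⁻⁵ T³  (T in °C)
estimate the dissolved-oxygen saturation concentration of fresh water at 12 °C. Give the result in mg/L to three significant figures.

C_s ≈ 10.7 mg/L

C_s = 14.652 − 0.41022×12 + 0.007991×12² − 7.7774×10⁻⁵×12³ = 10.75 mg/L.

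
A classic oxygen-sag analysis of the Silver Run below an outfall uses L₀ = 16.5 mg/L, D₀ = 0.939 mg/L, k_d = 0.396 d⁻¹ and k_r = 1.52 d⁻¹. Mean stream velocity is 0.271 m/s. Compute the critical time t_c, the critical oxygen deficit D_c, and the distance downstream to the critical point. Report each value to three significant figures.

t_c ≈ 1.04 d; D_c ≈ 2.85 mg/L; x_c ≈ 24.3 km

With k_r/k_d = 3.838 and 1 − D₀(k_r−k_d)/(k_d L₀) = 0.8385,
t_c = ln(3.838 × 0.8385) / (1.52 − 0.396) = ln(3.218) / 1.124 = 1.169/1.124 = 1.040 d.
L(t_c) = L₀ e^(−k_d t_c) = 16.5 × 0.6625 = 10.93 mg/L, and at the critical point k_r D_c = k_d L, so D_c = (0.396/1.52) × 10.93 = 2.848 mg/L.
x_c = v t_c = 0.271 m/s × 1.040 d × 86400 s/d = 24350 m ≈ 24.3 km.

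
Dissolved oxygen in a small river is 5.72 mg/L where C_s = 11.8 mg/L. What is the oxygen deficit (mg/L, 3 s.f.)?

D ≈ 6.08 mg/L

D = C_s − C = 11.8 − 5.72 = 6.08 mg/L.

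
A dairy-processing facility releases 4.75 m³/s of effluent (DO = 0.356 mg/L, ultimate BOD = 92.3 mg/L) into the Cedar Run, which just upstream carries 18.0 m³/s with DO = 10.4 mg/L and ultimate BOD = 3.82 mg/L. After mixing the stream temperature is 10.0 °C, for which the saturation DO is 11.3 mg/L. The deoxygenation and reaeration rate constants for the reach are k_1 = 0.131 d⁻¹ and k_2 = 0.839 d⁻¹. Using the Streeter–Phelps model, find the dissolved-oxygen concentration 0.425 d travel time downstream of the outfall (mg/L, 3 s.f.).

Mixed DO = (18.0×10.4 + 4.75×0.356)/(18.0+4.75) = 188.9/22.75 = 8.303 mg/L.
Mixed L₀ = (18.0×3.82 + 4.75×92.3)/(22.75) = 507.2/22.75 = 22.29 mg/L.
Initial deficit D₀ = C_s − DO₀ = 11.3 − 8.303 = 2.997 mg/L.
D(0.425) = [0.131×22.29/(0.839−0.131)](e^(−0.131×0.425) − e^(−0.839×0.425)) + 2.997 e^(−0.839×0.425)
= 4.125 × (0.9458 − 0.7001) + 2.997 × 0.7001 = 3.112 mg/L.
DO = 11.3 − 3.112 = 8.188 mg/L.

DO ≈ 8.19 mg/L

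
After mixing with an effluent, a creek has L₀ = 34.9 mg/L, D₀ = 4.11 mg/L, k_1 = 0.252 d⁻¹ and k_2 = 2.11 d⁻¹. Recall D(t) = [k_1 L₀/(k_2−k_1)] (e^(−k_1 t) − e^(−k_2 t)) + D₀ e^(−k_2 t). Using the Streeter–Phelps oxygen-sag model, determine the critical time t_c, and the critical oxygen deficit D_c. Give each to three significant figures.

t_c ≈ 0.0527 d; D_c ≈ 4.11 mg/L

At the critical point dD/dt = 0, so k_1 L₀ e^(−k_1 t) = k_2 D. Substituting D(t) from the Streeter–Phelps equation and solving for t gives
t_c = ln[(k_2/k_1)(1 − D₀(k_2−k_1)/(k_1 L₀))] / (k_2−k_1).
Here k_2−k_1 = 1.858 d⁻¹ and 1 − D₀(k_2−k_1)/(k_1 L₀) = 1 − 4.11×1.858/(0.252×34.9) = 0.1317, so
t_c = ln(8.373 × 0.1317) / 1.858 = 0.09791 / 1.858 = 0.05270 d.
D_c = (k_1/k_2) L₀ e^(−k_1 t_c) = (0.252/2.11) × 34.9 × e^(−0.252×0.05270) = 0.1194 × 34.9 × 0.9868 = 4.113 mg/L.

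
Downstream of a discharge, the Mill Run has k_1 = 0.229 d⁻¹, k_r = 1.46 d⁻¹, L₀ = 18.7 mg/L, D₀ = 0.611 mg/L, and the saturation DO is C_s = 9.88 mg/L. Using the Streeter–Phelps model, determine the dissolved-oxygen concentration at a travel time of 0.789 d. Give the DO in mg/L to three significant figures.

k_1 L₀/(k_r−k_1) = 0.229×18.7/(1.46−0.229) = 4.282/1.231 = 3.479 mg/L.
e^(−k_1 t) = e^(−0.229×0.7890) = 0.8347; e^(−k_r t) = e^(−1.46×0.7890) = 0.3160.
D = 3.479 × (0.8347 − 0.3160) + 0.611 × 0.3160 = 1.804 + 0.1931 = 1.997 mg/L.
DO = C_s − D = 9.88 − 1.997 = 7.883 mg/L.

DO ≈ 7.88 mg/L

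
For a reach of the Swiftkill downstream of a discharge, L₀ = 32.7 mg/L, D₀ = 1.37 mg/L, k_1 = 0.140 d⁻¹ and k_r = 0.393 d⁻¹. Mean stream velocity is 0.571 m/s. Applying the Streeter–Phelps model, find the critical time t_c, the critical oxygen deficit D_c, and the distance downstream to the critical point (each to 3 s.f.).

t_c ≈ 3.77 d; D_c ≈ 6.87 mg/L; x_c ≈ 186 km

At the critical point dD/dt = 0, so k_1 L₀ e^(−k_1 t) = k_r D. Substituting D(t) from the Streeter–Phelps equation and solving for t gives
t_c = ln[(k_r/k_1)(1 − D₀(k_r−k_1)/(k_1 L₀))] / (k_r−k_1).
Here k_r−k_1 = 0.2530 d⁻¹ and 1 − D₀(k_r−k_1)/(k_1 L₀) = 1 − 1.37×0.2530/(0.140×32.7) = 0.9243, so
t_c = ln(2.807 × 0.9243) / 0.2530 = 0.9534 / 0.2530 = 3.769 d.
L(t_c) = L₀ e^(−k_1 t_c) = 32.7 × 0.5900 = 19.29 mg/L, and at the critical point k_r D_c = k_1 L, so D_c = (0.140/0.393) × 19.29 = 6.873 mg/L.
x_c = v t_c = 0.571 m/s × 3.769 d × 86400 s/d = 185900 m ≈ 186 km.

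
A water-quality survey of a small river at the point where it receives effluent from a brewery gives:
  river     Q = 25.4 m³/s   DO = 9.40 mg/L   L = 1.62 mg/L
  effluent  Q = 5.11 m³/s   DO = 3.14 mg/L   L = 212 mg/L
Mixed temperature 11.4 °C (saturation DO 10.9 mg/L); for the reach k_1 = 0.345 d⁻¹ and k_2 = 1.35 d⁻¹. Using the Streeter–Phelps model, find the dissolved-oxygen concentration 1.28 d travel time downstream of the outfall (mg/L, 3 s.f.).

Mixed DO = (25.4×9.40 + 5.11×3.14)/(25.4+5.11) = 254.8/30.51 = 8.352 mg/L.
Mixed L₀ = (25.4×1.62 + 5.11×212)/(30.51) = 1124/30.51 = 36.86 mg/L.
Initial deficit D₀ = C_s − DO₀ = 10.9 − 8.352 = 2.548 mg/L.
D(1.28) = [0.345×36.86/(1.35−0.345)](e^(−0.345×1.28) − e^(−1.35×1.28)) + 2.548 e^(−1.35×1.28)
= 12.65 × (0.6430 − 0.1776) + 2.548 × 0.1776 = 6.341 mg/L.
DO = 10.9 − 6.341 = 4.559 mg/L.

DO ≈ 4.56 mg/L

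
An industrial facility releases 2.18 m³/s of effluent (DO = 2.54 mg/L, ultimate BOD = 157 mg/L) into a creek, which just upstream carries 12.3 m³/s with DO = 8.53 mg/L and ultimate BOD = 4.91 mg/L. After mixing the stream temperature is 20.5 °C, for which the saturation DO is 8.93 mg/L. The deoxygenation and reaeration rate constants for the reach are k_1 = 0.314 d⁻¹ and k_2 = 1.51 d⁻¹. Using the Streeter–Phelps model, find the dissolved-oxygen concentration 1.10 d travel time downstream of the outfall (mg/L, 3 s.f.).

Mixed DO = (12.3×8.53 + 2.18×2.54)/(12.3+2.18) = 110.5/14.48 = 7.628 mg/L.
Mixed L₀ = (12.3×4.91 + 2.18×157)/(14.48) = 402.7/14.48 = 27.81 mg/L.
Initial deficit D₀ = C_s − DO₀ = 8.93 − 7.628 = 1.302 mg/L.
D(1.10) = [0.314×27.81/(1.51−0.314)](e^(−0.314×1.10) − e^(−1.51×1.10)) + 1.302 e^(−1.51×1.10)
= 7.301 × (0.7079 − 0.1899) + 1.302 × 0.1899 = 4.029 mg/L.
DO = 8.93 − 4.029 = 4.901 mg/L.

DO ≈ 4.90 mg/L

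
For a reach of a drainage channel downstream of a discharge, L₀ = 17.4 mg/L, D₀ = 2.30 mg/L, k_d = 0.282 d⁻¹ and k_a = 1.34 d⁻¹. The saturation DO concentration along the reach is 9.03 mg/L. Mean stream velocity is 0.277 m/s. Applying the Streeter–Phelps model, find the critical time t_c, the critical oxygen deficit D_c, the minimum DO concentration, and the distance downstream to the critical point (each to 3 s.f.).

t_c ≈ 0.826 d; D_c ≈ 2.90 mg/L; min DO ≈ 6.13 mg/L; x_c ≈ 19.8 km

At the critical point dD/dt = 0, so k_d L₀ e^(−k_d t) = k_a D. Substituting D(t) from the Streeter–Phelps equation and solving for t gives
t_c = ln[(k_a/k_d)(1 − D₀(k_a−k_d)/(k_d L₀))] / (k_a−k_d).
Here k_a−k_d = 1.058 d⁻¹ and 1 − D₀(k_a−k_d)/(k_d L₀) = 1 − 2.30×1.058/(0.282×17.4) = 0.5041, so
t_c = ln(4.752 × 0.5041) / 1.058 = 0.8735 / 1.058 = 0.8256 d.
D_c = (k_d/k_a) L₀ e^(−k_d t_c) = (0.282/1.34) × 17.4 × e^(−0.282×0.8256) = 0.2104 × 17.4 × 0.7923 = 2.901 mg/L.
Minimum DO = C_s − D_c = 9.03 − 2.901 = 6.129 mg/L.
x_c = v t_c = 0.277 m/s × 0.8256 d × 86400 s/d = 19760 m ≈ 19.8 km.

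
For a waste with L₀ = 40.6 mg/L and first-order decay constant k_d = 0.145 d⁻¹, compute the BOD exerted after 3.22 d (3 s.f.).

y ≈ 15.1 mg/L

y_t = L₀(1 − e^(−k_d t)) = 40.6 × (1 − e^(−0.145×3.22))
= 40.6 × (1 − 0.6269) = 40.6 × 0.3731 = 15.15 mg/L.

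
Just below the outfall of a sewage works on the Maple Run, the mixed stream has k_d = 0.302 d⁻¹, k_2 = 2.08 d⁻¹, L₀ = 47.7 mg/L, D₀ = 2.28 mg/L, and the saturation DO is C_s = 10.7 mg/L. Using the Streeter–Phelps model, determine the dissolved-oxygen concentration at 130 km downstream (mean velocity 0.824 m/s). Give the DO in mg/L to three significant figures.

DO ≈ 6.16 mg/L

Travel time t = x/v = 130 km / (0.824 m/s) = 130000 m / 0.824 m/s = 157800 s = 1.826 d.
k_d L₀/(k_2−k_d) = 0.302×47.7/(2.08−0.302) = 14.41/1.778 = 8.102 mg/L.
e^(−k_d t) = e^(−0.302×1.826) = 0.5761; e^(−k_2 t) = e^(−2.08×1.826) = 0.02241.
D = 8.102 × (0.5761 − 0.02241) + 2.28 × 0.02241 = 4.486 + 0.05110 = 4.537 mg/L.
DO = C_s − D = 10.7 − 4.537 = 6.163 mg/L.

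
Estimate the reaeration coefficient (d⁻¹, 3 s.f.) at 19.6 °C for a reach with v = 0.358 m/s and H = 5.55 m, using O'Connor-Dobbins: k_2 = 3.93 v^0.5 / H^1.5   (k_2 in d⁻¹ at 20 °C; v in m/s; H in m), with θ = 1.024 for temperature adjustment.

k_2(20) = 3.93 × 0.358^0.5 / 5.55^1.5 = 3.93 × 0.5983 / 13.07 = 0.1798 d⁻¹.
k_2(19.6) = 0.1798 × 1.024^(19.6−20) = 0.1798 × 0.9906 = 0.1781 d⁻¹.

k_2 ≈ 0.178 d⁻¹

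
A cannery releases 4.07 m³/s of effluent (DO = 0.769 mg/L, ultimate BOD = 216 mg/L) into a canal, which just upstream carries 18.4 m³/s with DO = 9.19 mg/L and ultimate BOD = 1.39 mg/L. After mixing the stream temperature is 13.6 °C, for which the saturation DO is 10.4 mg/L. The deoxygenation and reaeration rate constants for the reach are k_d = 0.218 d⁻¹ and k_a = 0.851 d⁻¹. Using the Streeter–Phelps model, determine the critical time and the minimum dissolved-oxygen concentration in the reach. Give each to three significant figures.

t_c ≈ 1.80 d; minimum DO ≈ 3.44 mg/L

Mixed DO = (18.4×9.19 + 4.07×0.769)/(18.4+4.07) = 172.2/22.47 = 7.665 mg/L.
Mixed L₀ = (18.4×1.39 + 4.07×216)/(22.47) = 904.7/22.47 = 40.26 mg/L.
Initial deficit D₀ = C_s − DO₀ = 10.4 − 7.665 = 2.735 mg/L.
t_c = (1/0.6330) ln[(0.851/0.218)(1 − 2.735×0.6330/(0.218×40.26))] = 1.580 × ln(3.134) = 1.804 d.
D_c = (0.218/0.851) × 40.26 × e^(−0.218×1.804) = 0.2562 × 40.26 × 0.6748 = 6.960 mg/L.
Minimum DO = 10.4 − 6.960 = 3.440 mg/L.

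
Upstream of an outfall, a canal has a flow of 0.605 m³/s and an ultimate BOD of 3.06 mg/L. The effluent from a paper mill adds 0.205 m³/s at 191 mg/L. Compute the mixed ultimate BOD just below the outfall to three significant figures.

50.6 mg/L

Flow-weighted mixing: C = (Q_r C_r + Q_w C_w)/(Q_r + Q_w)
= (0.605×3.06 + 0.205×191)/(0.605 + 0.205) = 41.01/0.8100 = 50.63 mg/L.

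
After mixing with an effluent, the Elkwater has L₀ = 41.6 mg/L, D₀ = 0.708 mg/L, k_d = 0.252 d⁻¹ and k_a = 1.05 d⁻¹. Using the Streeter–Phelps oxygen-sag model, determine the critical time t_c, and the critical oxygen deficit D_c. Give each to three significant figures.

At the critical point dD/dt = 0, so k_d L₀ e^(−k_d t) = k_a D. Substituting D(t) from the Streeter–Phelps equation and solving for t gives
t_c = ln[(k_a/k_d)(1 − D₀(k_a−k_d)/(k_d L₀))] / (k_a−k_d).
Here k_a−k_d = 0.7980 d⁻¹ and 1 − D₀(k_a−k_d)/(k_d L₀) = 1 − 0.708×0.7980/(0.252×41.6) = 0.9461, so
t_c = ln(4.167 × 0.9461) / 0.7980 = 1.372 / 0.7980 = 1.719 d.
L(t_c) = L₀ e^(−k_d t_c) = 41.6 × 0.6484 = 26.98 mg/L, and at the critical point k_a D_c = k_d L, so D_c = (0.252/1.05) × 26.98 = 6.474 mg/L.

t_c ≈ 1.72 d; D_c ≈ 6.47 mg/L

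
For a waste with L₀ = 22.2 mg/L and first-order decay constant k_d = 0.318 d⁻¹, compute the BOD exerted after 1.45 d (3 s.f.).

y_t = L₀(1 − e^(−k_d t)) = 22.2 × (1 − e^(−0.318×1.45))
= 22.2 × (1 − 0.6306) = 22.2 × 0.3694 = 8.201 mg/L.

y ≈ 8.20 mg/L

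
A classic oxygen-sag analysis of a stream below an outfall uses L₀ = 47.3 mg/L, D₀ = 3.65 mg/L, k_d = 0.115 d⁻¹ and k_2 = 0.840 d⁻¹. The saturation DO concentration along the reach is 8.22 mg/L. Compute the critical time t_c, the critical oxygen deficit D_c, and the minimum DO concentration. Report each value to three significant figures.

t_c ≈ 1.82 d; D_c ≈ 5.25 mg/L; min DO ≈ 2.97 mg/L

With k_2/k_d = 7.304 and 1 − D₀(k_2−k_d)/(k_d L₀) = 0.5135,
t_c = ln(7.304 × 0.5135) / (0.840 − 0.115) = ln(3.751) / 0.7250 = 1.322/0.7250 = 1.823 d.
D_c = (k_d/k_2) L₀ e^(−k_d t_c) = (0.115/0.840) × 47.3 × e^(−0.115×1.823) = 0.1369 × 47.3 × 0.8108 = 5.251 mg/L.
Minimum DO = C_s − D_c = 8.22 − 5.251 = 2.969 mg/L.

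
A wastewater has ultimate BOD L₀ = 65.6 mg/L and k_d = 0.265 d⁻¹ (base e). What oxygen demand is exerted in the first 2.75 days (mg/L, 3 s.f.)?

y_t = L₀(1 − e^(−k_d t)) = 65.6 × (1 − e^(−0.265×2.75))
= 65.6 × (1 − 0.4825) = 65.6 × 0.5175 = 33.95 mg/L.

y ≈ 33.9 mg/L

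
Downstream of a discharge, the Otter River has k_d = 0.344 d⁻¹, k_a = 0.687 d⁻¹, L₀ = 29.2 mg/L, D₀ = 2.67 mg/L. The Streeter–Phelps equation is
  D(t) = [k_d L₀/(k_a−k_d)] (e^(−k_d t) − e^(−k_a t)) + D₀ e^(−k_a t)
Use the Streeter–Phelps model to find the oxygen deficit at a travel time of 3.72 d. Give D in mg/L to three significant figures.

D ≈ 6.08 mg/L

k_d L₀/(k_a−k_d) = 0.344×29.2/(0.687−0.344) = 10.04/0.3430 = 29.29 mg/L.
e^(−k_d t) = e^(−0.344×3.720) = 0.2781; e^(−k_a t) = e^(−0.687×3.720) = 0.07764.
D = 29.29 × (0.2781 − 0.07764) + 2.67 × 0.07764 = 5.871 + 0.2073 = 6.078 mg/L.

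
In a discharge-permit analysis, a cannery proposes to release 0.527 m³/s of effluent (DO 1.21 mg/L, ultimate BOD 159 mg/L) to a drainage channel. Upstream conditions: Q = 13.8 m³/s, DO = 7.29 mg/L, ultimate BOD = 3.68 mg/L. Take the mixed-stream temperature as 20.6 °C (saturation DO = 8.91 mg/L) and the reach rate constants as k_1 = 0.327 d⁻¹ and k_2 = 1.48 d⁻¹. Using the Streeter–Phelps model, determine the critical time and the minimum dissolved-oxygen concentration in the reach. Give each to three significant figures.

t_c ≈ 0.288 d; minimum DO ≈ 7.02 mg/L

Mixed DO = (13.8×7.29 + 0.527×1.21)/(13.8+0.527) = 101.2/14.33 = 7.066 mg/L.
Mixed L₀ = (13.8×3.68 + 0.527×159)/(14.33) = 134.6/14.33 = 9.393 mg/L.
Initial deficit D₀ = C_s − DO₀ = 8.91 − 7.066 = 1.844 mg/L.
t_c = (1/1.153) ln[(1.48/0.327)(1 − 1.844×1.153/(0.327×9.393))] = 0.8673 × ln(1.394) = 0.2879 d.
D_c = (0.327/1.48) × 9.393 × e^(−0.327×0.2879) = 0.2209 × 9.393 × 0.9101 = 1.889 mg/L.
Minimum DO = 8.91 − 1.889 = 7.021 mg/L.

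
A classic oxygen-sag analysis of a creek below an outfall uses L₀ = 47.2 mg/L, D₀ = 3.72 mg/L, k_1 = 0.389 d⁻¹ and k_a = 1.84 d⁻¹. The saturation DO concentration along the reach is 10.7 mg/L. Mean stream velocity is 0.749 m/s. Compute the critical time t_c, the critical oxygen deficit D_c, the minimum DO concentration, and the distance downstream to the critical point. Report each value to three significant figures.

t_c ≈ 0.831 d; D_c ≈ 7.22 mg/L; min DO ≈ 3.48 mg/L; x_c ≈ 53.8 km

t_c = [1/(k_a−k_1)] ln[(k_a/k_1)(1 − D₀(k_a−k_1)/(k_1 L₀))]
= [1/(1.84−0.389)] ln[(1.84/0.389)(1 − 3.72×1.451/(0.389×47.2))]
= (1/1.451) ln[4.730 × 0.7060] = 0.6892 × ln(3.340) = 0.6892 × 1.206 = 0.8310 d.
L(t_c) = L₀ e^(−k_1 t_c) = 47.2 × 0.7238 = 34.16 mg/L, and at the critical point k_a D_c = k_1 L, so D_c = (0.389/1.84) × 34.16 = 7.222 mg/L.
Minimum DO = C_s − D_c = 10.7 − 7.222 = 3.478 mg/L.
x_c = v t_c = 0.749 m/s × 0.8310 d × 86400 s/d = 53780 m ≈ 53.8 km.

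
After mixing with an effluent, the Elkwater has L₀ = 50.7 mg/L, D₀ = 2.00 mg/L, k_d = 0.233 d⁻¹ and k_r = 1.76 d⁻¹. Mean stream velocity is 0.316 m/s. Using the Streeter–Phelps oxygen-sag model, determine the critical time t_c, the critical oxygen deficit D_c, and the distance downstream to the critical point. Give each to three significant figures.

t_c ≈ 1.13 d; D_c ≈ 5.16 mg/L; x_c ≈ 30.8 km

With k_r/k_d = 7.554 and 1 − D₀(k_r−k_d)/(k_d L₀) = 0.7415,
t_c = ln(7.554 × 0.7415) / (1.76 − 0.233) = ln(5.601) / 1.527 = 1.723/1.527 = 1.128 d.
L(t_c) = L₀ e^(−k_d t_c) = 50.7 × 0.7688 = 38.98 mg/L, and at the critical point k_r D_c = k_d L, so D_c = (0.233/1.76) × 38.98 = 5.160 mg/L.
x_c = v t_c = 0.316 m/s × 1.128 d × 86400 s/d = 30810 m ≈ 30.8 km.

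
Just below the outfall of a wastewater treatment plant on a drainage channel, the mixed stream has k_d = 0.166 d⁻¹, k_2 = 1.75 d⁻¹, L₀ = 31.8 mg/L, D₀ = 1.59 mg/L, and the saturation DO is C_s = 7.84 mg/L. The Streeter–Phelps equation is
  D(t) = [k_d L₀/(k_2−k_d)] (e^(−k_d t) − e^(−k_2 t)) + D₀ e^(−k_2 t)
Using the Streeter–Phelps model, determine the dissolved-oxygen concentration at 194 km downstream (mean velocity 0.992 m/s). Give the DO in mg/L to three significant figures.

Travel time t = x/v = 194 km / (0.992 m/s) = 194000 m / 0.992 m/s = 195600 s = 2.263 d.
k_d L₀/(k_2−k_d) = 0.166×31.8/(1.75−0.166) = 5.279/1.584 = 3.333 mg/L.
e^(−k_d t) = e^(−0.166×2.263) = 0.6868; e^(−k_2 t) = e^(−1.75×2.263) = 0.01904.
D = 3.333 × (0.6868 − 0.01904) + 1.59 × 0.01904 = 2.225 + 0.03028 = 2.256 mg/L.
DO = C_s − D = 7.84 − 2.256 = 5.584 mg/L.

DO ≈ 5.58 mg/L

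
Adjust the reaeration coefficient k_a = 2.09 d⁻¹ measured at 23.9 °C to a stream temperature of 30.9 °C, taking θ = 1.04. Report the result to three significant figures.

k_a ≈ 2.75 d⁻¹

k_a(T₂) = k_a(T₁) · θ^(T₂−T₁) = 2.09 × 1.04^(30.9−23.9)
= 2.09 × 1.04^7.00 = 2.09 × 1.316 = 2.750 d⁻¹.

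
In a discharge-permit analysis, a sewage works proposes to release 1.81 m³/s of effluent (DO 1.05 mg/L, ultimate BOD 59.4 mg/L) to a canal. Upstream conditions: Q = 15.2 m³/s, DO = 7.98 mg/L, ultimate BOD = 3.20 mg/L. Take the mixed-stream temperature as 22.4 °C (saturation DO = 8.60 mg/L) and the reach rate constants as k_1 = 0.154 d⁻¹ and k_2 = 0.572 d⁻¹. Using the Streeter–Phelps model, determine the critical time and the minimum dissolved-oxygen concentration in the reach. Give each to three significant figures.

t_c ≈ 1.91 d; minimum DO ≈ 6.76 mg/L

Mixed DO = (15.2×7.98 + 1.81×1.05)/(15.2+1.81) = 123.2/17.01 = 7.243 mg/L.
Mixed L₀ = (15.2×3.20 + 1.81×59.4)/(17.01) = 156.2/17.01 = 9.180 mg/L.
Initial deficit D₀ = C_s − DO₀ = 8.60 − 7.243 = 1.357 mg/L.
t_c = (1/0.4180) ln[(0.572/0.154)(1 − 1.357×0.4180/(0.154×9.180))] = 2.392 × ln(2.224) = 1.912 d.
D_c = (0.154/0.572) × 9.180 × e^(−0.154×1.912) = 0.2692 × 9.180 × 0.7450 = 1.841 mg/L.
Minimum DO = 8.60 − 1.841 = 6.759 mg/L.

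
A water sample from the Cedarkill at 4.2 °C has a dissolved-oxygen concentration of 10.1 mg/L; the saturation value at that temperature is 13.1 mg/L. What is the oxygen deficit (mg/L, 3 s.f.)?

D ≈ 3.00 mg/L

D = C_s − C = 13.1 − 10.1 = 3.00 mg/L.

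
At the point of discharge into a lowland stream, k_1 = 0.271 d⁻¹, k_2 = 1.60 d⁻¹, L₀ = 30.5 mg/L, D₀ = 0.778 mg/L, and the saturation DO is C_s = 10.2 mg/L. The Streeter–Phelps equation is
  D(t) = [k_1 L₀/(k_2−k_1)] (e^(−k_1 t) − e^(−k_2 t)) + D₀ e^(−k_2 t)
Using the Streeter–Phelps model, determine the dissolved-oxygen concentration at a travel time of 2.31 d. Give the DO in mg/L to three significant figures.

DO ≈ 7.01 mg/L

k_1 L₀/(k_2−k_1) = 0.271×30.5/(1.60−0.271) = 8.266/1.329 = 6.219 mg/L.
e^(−k_1 t) = e^(−0.271×2.310) = 0.5347; e^(−k_2 t) = e^(−1.60×2.310) = 0.02482.
D = 6.219 × (0.5347 − 0.02482) + 0.778 × 0.02482 = 3.171 + 0.01931 = 3.191 mg/L.
DO = C_s − D = 10.2 − 3.191 = 7.009 mg/L.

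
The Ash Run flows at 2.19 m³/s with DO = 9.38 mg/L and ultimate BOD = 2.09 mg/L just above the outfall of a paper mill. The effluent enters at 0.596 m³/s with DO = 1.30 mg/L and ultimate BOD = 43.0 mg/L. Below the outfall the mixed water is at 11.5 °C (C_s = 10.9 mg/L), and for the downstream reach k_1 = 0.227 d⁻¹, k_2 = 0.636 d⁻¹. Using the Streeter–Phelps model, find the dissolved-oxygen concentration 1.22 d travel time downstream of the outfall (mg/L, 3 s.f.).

Mixed DO = (2.19×9.38 + 0.596×1.30)/(2.19+0.596) = 21.32/2.786 = 7.651 mg/L.
Mixed L₀ = (2.19×2.09 + 0.596×43.0)/(2.786) = 30.21/2.786 = 10.84 mg/L.
Initial deficit D₀ = C_s − DO₀ = 10.9 − 7.651 = 3.249 mg/L.
D(1.22) = [0.227×10.84/(0.636−0.227)](e^(−0.227×1.22) − e^(−0.636×1.22)) + 3.249 e^(−0.636×1.22)
= 6.017 × (0.7581 − 0.4603) + 3.249 × 0.4603 = 3.287 mg/L.
DO = 10.9 − 3.287 = 7.613 mg/L.

DO ≈ 7.61 mg/L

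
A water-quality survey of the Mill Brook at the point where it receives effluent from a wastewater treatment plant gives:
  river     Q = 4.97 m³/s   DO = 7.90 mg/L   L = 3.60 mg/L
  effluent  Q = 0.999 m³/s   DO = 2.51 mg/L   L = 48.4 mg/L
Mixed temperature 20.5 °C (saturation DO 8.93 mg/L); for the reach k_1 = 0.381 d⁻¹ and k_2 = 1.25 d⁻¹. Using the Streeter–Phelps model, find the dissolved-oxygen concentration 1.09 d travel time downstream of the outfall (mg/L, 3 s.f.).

Mixed DO = (4.97×7.90 + 0.999×2.51)/(4.97+0.999) = 41.77/5.969 = 6.998 mg/L.
Mixed L₀ = (4.97×3.60 + 0.999×48.4)/(5.969) = 66.24/5.969 = 11.10 mg/L.
Initial deficit D₀ = C_s − DO₀ = 8.93 − 6.998 = 1.932 mg/L.
D(1.09) = [0.381×11.10/(1.25−0.381)](e^(−0.381×1.09) − e^(−1.25×1.09)) + 1.932 e^(−1.25×1.09)
= 4.866 × (0.6601 − 0.2560) + 1.932 × 0.2560 = 2.461 mg/L.
DO = 8.93 − 2.461 = 6.469 mg/L.

DO ≈ 6.47 mg/L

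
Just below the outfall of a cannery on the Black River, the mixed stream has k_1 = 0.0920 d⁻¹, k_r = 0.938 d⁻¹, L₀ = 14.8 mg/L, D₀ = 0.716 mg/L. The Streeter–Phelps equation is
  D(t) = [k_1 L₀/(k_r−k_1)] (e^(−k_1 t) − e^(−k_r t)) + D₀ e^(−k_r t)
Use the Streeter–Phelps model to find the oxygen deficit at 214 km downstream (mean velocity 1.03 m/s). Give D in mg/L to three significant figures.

Travel time t = x/v = 214 km / (1.03 m/s) = 214000 m / 1.03 m/s = 207800 s = 2.405 d.
k_1 L₀/(k_r−k_1) = 0.0920×14.8/(0.938−0.0920) = 1.362/0.8460 = 1.609 mg/L.
e^(−k_1 t) = e^(−0.0920×2.405) = 0.8015; e^(−k_r t) = e^(−0.938×2.405) = 0.1048.
D = 1.609 × (0.8015 − 0.1048) + 0.716 × 0.1048 = 1.121 + 0.07504 = 1.196 mg/L.

D ≈ 1.20 mg/L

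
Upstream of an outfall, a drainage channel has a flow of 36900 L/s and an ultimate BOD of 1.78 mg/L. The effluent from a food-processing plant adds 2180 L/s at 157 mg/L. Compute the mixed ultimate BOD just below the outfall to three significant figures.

10.4 mg/L

Flow-weighted mixing: C = (Q_r C_r + Q_w C_w)/(Q_r + Q_w)
= (36900×1.78 + 2180×157)/(36900 + 2180) = 407900/39080 = 10.44 mg/L.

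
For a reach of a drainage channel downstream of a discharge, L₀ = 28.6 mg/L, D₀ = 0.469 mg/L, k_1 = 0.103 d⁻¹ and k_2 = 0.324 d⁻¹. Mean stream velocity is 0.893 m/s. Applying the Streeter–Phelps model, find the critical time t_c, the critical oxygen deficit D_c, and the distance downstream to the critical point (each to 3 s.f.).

t_c ≈ 5.02 d; D_c ≈ 5.42 mg/L; x_c ≈ 388 km

t_c = [1/(k_2−k_1)] ln[(k_2/k_1)(1 − D₀(k_2−k_1)/(k_1 L₀))]
= [1/(0.324−0.103)] ln[(0.324/0.103)(1 − 0.469×0.2210/(0.103×28.6))]
= (1/0.2210) ln[3.146 × 0.9648] = 4.525 × ln(3.035) = 4.525 × 1.110 = 5.024 d.
D_c = (k_1/k_2) L₀ e^(−k_1 t_c) = (0.103/0.324) × 28.6 × e^(−0.103×5.024) = 0.3179 × 28.6 × 0.5961 = 5.419 mg/L.
x_c = v t_c = 0.893 m/s × 5.024 d × 86400 s/d = 387600 m ≈ 388 km.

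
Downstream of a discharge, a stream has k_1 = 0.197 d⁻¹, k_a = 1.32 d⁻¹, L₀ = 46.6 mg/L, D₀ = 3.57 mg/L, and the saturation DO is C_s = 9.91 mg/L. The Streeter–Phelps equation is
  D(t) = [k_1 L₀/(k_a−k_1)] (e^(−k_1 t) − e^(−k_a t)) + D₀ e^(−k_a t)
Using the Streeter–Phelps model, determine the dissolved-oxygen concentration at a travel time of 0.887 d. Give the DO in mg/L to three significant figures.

k_1 L₀/(k_a−k_1) = 0.197×46.6/(1.32−0.197) = 9.180/1.123 = 8.175 mg/L.
e^(−k_1 t) = e^(−0.197×0.8870) = 0.8397; e^(−k_a t) = e^(−1.32×0.8870) = 0.3101.
D = 8.175 × (0.8397 − 0.3101) + 3.57 × 0.3101 = 4.329 + 1.107 = 5.436 mg/L.
DO = C_s − D = 9.91 − 5.436 = 4.474 mg/L.

DO ≈ 4.47 mg/L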